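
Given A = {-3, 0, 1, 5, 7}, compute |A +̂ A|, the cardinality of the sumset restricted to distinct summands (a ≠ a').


Restricted sumset: A +̂ A = {a + a' : a ∈ A, a' ∈ A, a ≠ a'}.
Equivalently, take A + A and drop any sum 2a that is achievable ONLY as a + a for a ∈ A (i.e. sums representable only with equal summands).
Enumerate pairs (a, a') with a < a' (symmetric, so each unordered pair gives one sum; this covers all a ≠ a'):
  -3 + 0 = -3
  -3 + 1 = -2
  -3 + 5 = 2
  -3 + 7 = 4
  0 + 1 = 1
  0 + 5 = 5
  0 + 7 = 7
  1 + 5 = 6
  1 + 7 = 8
  5 + 7 = 12
Collected distinct sums: {-3, -2, 1, 2, 4, 5, 6, 7, 8, 12}
|A +̂ A| = 10
(Reference bound: |A +̂ A| ≥ 2|A| - 3 for |A| ≥ 2, with |A| = 5 giving ≥ 7.)

|A +̂ A| = 10


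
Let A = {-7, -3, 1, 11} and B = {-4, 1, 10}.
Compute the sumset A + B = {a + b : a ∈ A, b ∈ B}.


A + B = {a + b : a ∈ A, b ∈ B}.
Enumerate all |A|·|B| = 4·3 = 12 pairs (a, b) and collect distinct sums.
a = -7: -7+-4=-11, -7+1=-6, -7+10=3
a = -3: -3+-4=-7, -3+1=-2, -3+10=7
a = 1: 1+-4=-3, 1+1=2, 1+10=11
a = 11: 11+-4=7, 11+1=12, 11+10=21
Collecting distinct sums: A + B = {-11, -7, -6, -3, -2, 2, 3, 7, 11, 12, 21}
|A + B| = 11

A + B = {-11, -7, -6, -3, -2, 2, 3, 7, 11, 12, 21}


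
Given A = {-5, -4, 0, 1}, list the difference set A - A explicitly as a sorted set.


A - A = {a - a' : a, a' ∈ A}.
Compute a - a' for each ordered pair (a, a'):
a = -5: -5--5=0, -5--4=-1, -5-0=-5, -5-1=-6
a = -4: -4--5=1, -4--4=0, -4-0=-4, -4-1=-5
a = 0: 0--5=5, 0--4=4, 0-0=0, 0-1=-1
a = 1: 1--5=6, 1--4=5, 1-0=1, 1-1=0
Collecting distinct values (and noting 0 appears from a-a):
A - A = {-6, -5, -4, -1, 0, 1, 4, 5, 6}
|A - A| = 9

A - A = {-6, -5, -4, -1, 0, 1, 4, 5, 6}


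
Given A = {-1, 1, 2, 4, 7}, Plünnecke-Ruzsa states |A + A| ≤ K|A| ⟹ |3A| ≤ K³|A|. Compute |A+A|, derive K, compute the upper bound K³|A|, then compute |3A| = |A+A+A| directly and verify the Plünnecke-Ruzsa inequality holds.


|A| = 5.
Step 1: Compute A + A by enumerating all 25 pairs.
A + A = {-2, 0, 1, 2, 3, 4, 5, 6, 8, 9, 11, 14}, so |A + A| = 12.
Step 2: Doubling constant K = |A + A|/|A| = 12/5 = 12/5 ≈ 2.4000.
Step 3: Plünnecke-Ruzsa gives |3A| ≤ K³·|A| = (2.4000)³ · 5 ≈ 69.1200.
Step 4: Compute 3A = A + A + A directly by enumerating all triples (a,b,c) ∈ A³; |3A| = 20.
Step 5: Check 20 ≤ 69.1200? Yes ✓.

K = 12/5, Plünnecke-Ruzsa bound K³|A| ≈ 69.1200, |3A| = 20, inequality holds.


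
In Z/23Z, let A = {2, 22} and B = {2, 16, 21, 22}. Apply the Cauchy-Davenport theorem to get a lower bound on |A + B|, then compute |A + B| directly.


Cauchy-Davenport: |A + B| ≥ min(p, |A| + |B| - 1) for A, B nonempty in Z/pZ.
|A| = 2, |B| = 4, p = 23.
CD lower bound = min(23, 2 + 4 - 1) = min(23, 5) = 5.
Compute A + B mod 23 directly:
a = 2: 2+2=4, 2+16=18, 2+21=0, 2+22=1
a = 22: 22+2=1, 22+16=15, 22+21=20, 22+22=21
A + B = {0, 1, 4, 15, 18, 20, 21}, so |A + B| = 7.
Verify: 7 ≥ 5? Yes ✓.

CD lower bound = 5, actual |A + B| = 7.


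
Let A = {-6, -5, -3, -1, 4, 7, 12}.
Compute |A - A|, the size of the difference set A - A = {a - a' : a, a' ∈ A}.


A - A = {a - a' : a, a' ∈ A}; |A| = 7.
Bounds: 2|A|-1 ≤ |A - A| ≤ |A|² - |A| + 1, i.e. 13 ≤ |A - A| ≤ 43.
Note: 0 ∈ A - A always (from a - a). The set is symmetric: if d ∈ A - A then -d ∈ A - A.
Enumerate nonzero differences d = a - a' with a > a' (then include -d):
Positive differences: {1, 2, 3, 4, 5, 7, 8, 9, 10, 12, 13, 15, 17, 18}
Full difference set: {0} ∪ (positive diffs) ∪ (negative diffs).
|A - A| = 1 + 2·14 = 29 (matches direct enumeration: 29).

|A - A| = 29


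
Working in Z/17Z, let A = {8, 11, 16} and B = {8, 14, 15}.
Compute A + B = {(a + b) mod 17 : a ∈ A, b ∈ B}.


Work in Z/17Z: reduce every sum a + b modulo 17.
Enumerate all 9 pairs:
a = 8: 8+8=16, 8+14=5, 8+15=6
a = 11: 11+8=2, 11+14=8, 11+15=9
a = 16: 16+8=7, 16+14=13, 16+15=14
Distinct residues collected: {2, 5, 6, 7, 8, 9, 13, 14, 16}
|A + B| = 9 (out of 17 total residues).

A + B = {2, 5, 6, 7, 8, 9, 13, 14, 16}


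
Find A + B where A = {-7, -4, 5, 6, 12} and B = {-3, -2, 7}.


A + B = {a + b : a ∈ A, b ∈ B}.
Enumerate all |A|·|B| = 5·3 = 15 pairs (a, b) and collect distinct sums.
a = -7: -7+-3=-10, -7+-2=-9, -7+7=0
a = -4: -4+-3=-7, -4+-2=-6, -4+7=3
a = 5: 5+-3=2, 5+-2=3, 5+7=12
a = 6: 6+-3=3, 6+-2=4, 6+7=13
a = 12: 12+-3=9, 12+-2=10, 12+7=19
Collecting distinct sums: A + B = {-10, -9, -7, -6, 0, 2, 3, 4, 9, 10, 12, 13, 19}
|A + B| = 13

A + B = {-10, -9, -7, -6, 0, 2, 3, 4, 9, 10, 12, 13, 19}


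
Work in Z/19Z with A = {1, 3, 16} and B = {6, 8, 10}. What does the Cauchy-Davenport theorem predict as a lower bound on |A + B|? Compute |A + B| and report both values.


Cauchy-Davenport: |A + B| ≥ min(p, |A| + |B| - 1) for A, B nonempty in Z/pZ.
|A| = 3, |B| = 3, p = 19.
CD lower bound = min(19, 3 + 3 - 1) = min(19, 5) = 5.
Compute A + B mod 19 directly:
a = 1: 1+6=7, 1+8=9, 1+10=11
a = 3: 3+6=9, 3+8=11, 3+10=13
a = 16: 16+6=3, 16+8=5, 16+10=7
A + B = {3, 5, 7, 9, 11, 13}, so |A + B| = 6.
Verify: 6 ≥ 5? Yes ✓.

CD lower bound = 5, actual |A + B| = 6.


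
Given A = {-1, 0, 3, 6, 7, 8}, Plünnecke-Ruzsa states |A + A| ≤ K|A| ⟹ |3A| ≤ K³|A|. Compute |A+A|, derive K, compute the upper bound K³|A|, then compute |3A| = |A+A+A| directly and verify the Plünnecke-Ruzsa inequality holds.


|A| = 6.
Step 1: Compute A + A by enumerating all 36 pairs.
A + A = {-2, -1, 0, 2, 3, 5, 6, 7, 8, 9, 10, 11, 12, 13, 14, 15, 16}, so |A + A| = 17.
Step 2: Doubling constant K = |A + A|/|A| = 17/6 = 17/6 ≈ 2.8333.
Step 3: Plünnecke-Ruzsa gives |3A| ≤ K³·|A| = (2.8333)³ · 6 ≈ 136.4722.
Step 4: Compute 3A = A + A + A directly by enumerating all triples (a,b,c) ∈ A³; |3A| = 28.
Step 5: Check 28 ≤ 136.4722? Yes ✓.

K = 17/6, Plünnecke-Ruzsa bound K³|A| ≈ 136.4722, |3A| = 28, inequality holds.


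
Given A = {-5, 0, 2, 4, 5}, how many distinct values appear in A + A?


A + A = {a + a' : a, a' ∈ A}; |A| = 5.
General bounds: 2|A| - 1 ≤ |A + A| ≤ |A|(|A|+1)/2, i.e. 9 ≤ |A + A| ≤ 15.
Lower bound 2|A|-1 is attained iff A is an arithmetic progression.
Enumerate sums a + a' for a ≤ a' (symmetric, so this suffices):
a = -5: -5+-5=-10, -5+0=-5, -5+2=-3, -5+4=-1, -5+5=0
a = 0: 0+0=0, 0+2=2, 0+4=4, 0+5=5
a = 2: 2+2=4, 2+4=6, 2+5=7
a = 4: 4+4=8, 4+5=9
a = 5: 5+5=10
Distinct sums: {-10, -5, -3, -1, 0, 2, 4, 5, 6, 7, 8, 9, 10}
|A + A| = 13

|A + A| = 13


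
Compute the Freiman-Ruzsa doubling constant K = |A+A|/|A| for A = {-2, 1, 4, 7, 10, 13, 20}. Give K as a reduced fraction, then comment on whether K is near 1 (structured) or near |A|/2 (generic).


|A| = 7.
Compute A + A by enumerating all 49 pairs.
A + A = {-4, -1, 2, 5, 8, 11, 14, 17, 18, 20, 21, 23, 24, 26, 27, 30, 33, 40}, so |A + A| = 18.
K = |A + A| / |A| = 18/7 (already in lowest terms) ≈ 2.5714.
Reference: AP of size 7 gives K = 13/7 ≈ 1.8571; a fully generic set of size 7 gives K ≈ 4.0000.

|A| = 7, |A + A| = 18, K = 18/7.


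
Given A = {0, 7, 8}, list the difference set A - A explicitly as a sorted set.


A - A = {a - a' : a, a' ∈ A}.
Compute a - a' for each ordered pair (a, a'):
a = 0: 0-0=0, 0-7=-7, 0-8=-8
a = 7: 7-0=7, 7-7=0, 7-8=-1
a = 8: 8-0=8, 8-7=1, 8-8=0
Collecting distinct values (and noting 0 appears from a-a):
A - A = {-8, -7, -1, 0, 1, 7, 8}
|A - A| = 7

A - A = {-8, -7, -1, 0, 1, 7, 8}


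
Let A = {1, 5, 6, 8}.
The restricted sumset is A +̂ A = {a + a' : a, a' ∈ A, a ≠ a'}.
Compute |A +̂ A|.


Restricted sumset: A +̂ A = {a + a' : a ∈ A, a' ∈ A, a ≠ a'}.
Equivalently, take A + A and drop any sum 2a that is achievable ONLY as a + a for a ∈ A (i.e. sums representable only with equal summands).
Enumerate pairs (a, a') with a < a' (symmetric, so each unordered pair gives one sum; this covers all a ≠ a'):
  1 + 5 = 6
  1 + 6 = 7
  1 + 8 = 9
  5 + 6 = 11
  5 + 8 = 13
  6 + 8 = 14
Collected distinct sums: {6, 7, 9, 11, 13, 14}
|A +̂ A| = 6
(Reference bound: |A +̂ A| ≥ 2|A| - 3 for |A| ≥ 2, with |A| = 4 giving ≥ 5.)

|A +̂ A| = 6


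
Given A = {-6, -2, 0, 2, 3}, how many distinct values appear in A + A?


A + A = {a + a' : a, a' ∈ A}; |A| = 5.
General bounds: 2|A| - 1 ≤ |A + A| ≤ |A|(|A|+1)/2, i.e. 9 ≤ |A + A| ≤ 15.
Lower bound 2|A|-1 is attained iff A is an arithmetic progression.
Enumerate sums a + a' for a ≤ a' (symmetric, so this suffices):
a = -6: -6+-6=-12, -6+-2=-8, -6+0=-6, -6+2=-4, -6+3=-3
a = -2: -2+-2=-4, -2+0=-2, -2+2=0, -2+3=1
a = 0: 0+0=0, 0+2=2, 0+3=3
a = 2: 2+2=4, 2+3=5
a = 3: 3+3=6
Distinct sums: {-12, -8, -6, -4, -3, -2, 0, 1, 2, 3, 4, 5, 6}
|A + A| = 13

|A + A| = 13


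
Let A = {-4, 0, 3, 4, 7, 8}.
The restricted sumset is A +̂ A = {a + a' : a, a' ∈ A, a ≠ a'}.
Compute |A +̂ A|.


Restricted sumset: A +̂ A = {a + a' : a ∈ A, a' ∈ A, a ≠ a'}.
Equivalently, take A + A and drop any sum 2a that is achievable ONLY as a + a for a ∈ A (i.e. sums representable only with equal summands).
Enumerate pairs (a, a') with a < a' (symmetric, so each unordered pair gives one sum; this covers all a ≠ a'):
  -4 + 0 = -4
  -4 + 3 = -1
  -4 + 4 = 0
  -4 + 7 = 3
  -4 + 8 = 4
  0 + 3 = 3
  0 + 4 = 4
  0 + 7 = 7
  0 + 8 = 8
  3 + 4 = 7
  3 + 7 = 10
  3 + 8 = 11
  4 + 7 = 11
  4 + 8 = 12
  7 + 8 = 15
Collected distinct sums: {-4, -1, 0, 3, 4, 7, 8, 10, 11, 12, 15}
|A +̂ A| = 11
(Reference bound: |A +̂ A| ≥ 2|A| - 3 for |A| ≥ 2, with |A| = 6 giving ≥ 9.)

|A +̂ A| = 11


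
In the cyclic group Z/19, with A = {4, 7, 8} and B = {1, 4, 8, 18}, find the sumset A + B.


Work in Z/19Z: reduce every sum a + b modulo 19.
Enumerate all 12 pairs:
a = 4: 4+1=5, 4+4=8, 4+8=12, 4+18=3
a = 7: 7+1=8, 7+4=11, 7+8=15, 7+18=6
a = 8: 8+1=9, 8+4=12, 8+8=16, 8+18=7
Distinct residues collected: {3, 5, 6, 7, 8, 9, 11, 12, 15, 16}
|A + B| = 10 (out of 19 total residues).

A + B = {3, 5, 6, 7, 8, 9, 11, 12, 15, 16}


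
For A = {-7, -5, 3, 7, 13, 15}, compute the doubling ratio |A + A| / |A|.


|A| = 6.
Compute A + A by enumerating all 36 pairs.
A + A = {-14, -12, -10, -4, -2, 0, 2, 6, 8, 10, 14, 16, 18, 20, 22, 26, 28, 30}, so |A + A| = 18.
K = |A + A| / |A| = 18/6 = 3/1 ≈ 3.0000.
Reference: AP of size 6 gives K = 11/6 ≈ 1.8333; a fully generic set of size 6 gives K ≈ 3.5000.

|A| = 6, |A + A| = 18, K = 18/6 = 3/1.


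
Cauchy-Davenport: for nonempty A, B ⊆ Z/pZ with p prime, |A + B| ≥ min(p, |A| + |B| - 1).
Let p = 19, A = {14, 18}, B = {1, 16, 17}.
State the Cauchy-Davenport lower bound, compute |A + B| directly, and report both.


Cauchy-Davenport: |A + B| ≥ min(p, |A| + |B| - 1) for A, B nonempty in Z/pZ.
|A| = 2, |B| = 3, p = 19.
CD lower bound = min(19, 2 + 3 - 1) = min(19, 4) = 4.
Compute A + B mod 19 directly:
a = 14: 14+1=15, 14+16=11, 14+17=12
a = 18: 18+1=0, 18+16=15, 18+17=16
A + B = {0, 11, 12, 15, 16}, so |A + B| = 5.
Verify: 5 ≥ 4? Yes ✓.

CD lower bound = 4, actual |A + B| = 5.


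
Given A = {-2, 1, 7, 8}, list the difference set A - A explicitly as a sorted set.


A - A = {a - a' : a, a' ∈ A}.
Compute a - a' for each ordered pair (a, a'):
a = -2: -2--2=0, -2-1=-3, -2-7=-9, -2-8=-10
a = 1: 1--2=3, 1-1=0, 1-7=-6, 1-8=-7
a = 7: 7--2=9, 7-1=6, 7-7=0, 7-8=-1
a = 8: 8--2=10, 8-1=7, 8-7=1, 8-8=0
Collecting distinct values (and noting 0 appears from a-a):
A - A = {-10, -9, -7, -6, -3, -1, 0, 1, 3, 6, 7, 9, 10}
|A - A| = 13

A - A = {-10, -9, -7, -6, -3, -1, 0, 1, 3, 6, 7, 9, 10}


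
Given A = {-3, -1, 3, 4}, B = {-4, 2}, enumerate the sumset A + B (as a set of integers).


A + B = {a + b : a ∈ A, b ∈ B}.
Enumerate all |A|·|B| = 4·2 = 8 pairs (a, b) and collect distinct sums.
a = -3: -3+-4=-7, -3+2=-1
a = -1: -1+-4=-5, -1+2=1
a = 3: 3+-4=-1, 3+2=5
a = 4: 4+-4=0, 4+2=6
Collecting distinct sums: A + B = {-7, -5, -1, 0, 1, 5, 6}
|A + B| = 7

A + B = {-7, -5, -1, 0, 1, 5, 6}


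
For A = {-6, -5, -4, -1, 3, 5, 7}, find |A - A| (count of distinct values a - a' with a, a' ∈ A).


A - A = {a - a' : a, a' ∈ A}; |A| = 7.
Bounds: 2|A|-1 ≤ |A - A| ≤ |A|² - |A| + 1, i.e. 13 ≤ |A - A| ≤ 43.
Note: 0 ∈ A - A always (from a - a). The set is symmetric: if d ∈ A - A then -d ∈ A - A.
Enumerate nonzero differences d = a - a' with a > a' (then include -d):
Positive differences: {1, 2, 3, 4, 5, 6, 7, 8, 9, 10, 11, 12, 13}
Full difference set: {0} ∪ (positive diffs) ∪ (negative diffs).
|A - A| = 1 + 2·13 = 27 (matches direct enumeration: 27).

|A - A| = 27


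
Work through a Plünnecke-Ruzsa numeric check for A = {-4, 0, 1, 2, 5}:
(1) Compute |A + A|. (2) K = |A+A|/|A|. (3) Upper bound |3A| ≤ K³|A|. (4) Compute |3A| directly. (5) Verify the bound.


|A| = 5.
Step 1: Compute A + A by enumerating all 25 pairs.
A + A = {-8, -4, -3, -2, 0, 1, 2, 3, 4, 5, 6, 7, 10}, so |A + A| = 13.
Step 2: Doubling constant K = |A + A|/|A| = 13/5 = 13/5 ≈ 2.6000.
Step 3: Plünnecke-Ruzsa gives |3A| ≤ K³·|A| = (2.6000)³ · 5 ≈ 87.8800.
Step 4: Compute 3A = A + A + A directly by enumerating all triples (a,b,c) ∈ A³; |3A| = 22.
Step 5: Check 22 ≤ 87.8800? Yes ✓.

K = 13/5, Plünnecke-Ruzsa bound K³|A| ≈ 87.8800, |3A| = 22, inequality holds.


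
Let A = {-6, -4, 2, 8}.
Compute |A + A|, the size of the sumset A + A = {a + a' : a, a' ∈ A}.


A + A = {a + a' : a, a' ∈ A}; |A| = 4.
General bounds: 2|A| - 1 ≤ |A + A| ≤ |A|(|A|+1)/2, i.e. 7 ≤ |A + A| ≤ 10.
Lower bound 2|A|-1 is attained iff A is an arithmetic progression.
Enumerate sums a + a' for a ≤ a' (symmetric, so this suffices):
a = -6: -6+-6=-12, -6+-4=-10, -6+2=-4, -6+8=2
a = -4: -4+-4=-8, -4+2=-2, -4+8=4
a = 2: 2+2=4, 2+8=10
a = 8: 8+8=16
Distinct sums: {-12, -10, -8, -4, -2, 2, 4, 10, 16}
|A + A| = 9

|A + A| = 9


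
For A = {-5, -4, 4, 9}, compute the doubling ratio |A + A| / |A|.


|A| = 4.
Compute A + A by enumerating all 16 pairs.
A + A = {-10, -9, -8, -1, 0, 4, 5, 8, 13, 18}, so |A + A| = 10.
K = |A + A| / |A| = 10/4 = 5/2 ≈ 2.5000.
Reference: AP of size 4 gives K = 7/4 ≈ 1.7500; a fully generic set of size 4 gives K ≈ 2.5000.

|A| = 4, |A + A| = 10, K = 10/4 = 5/2.


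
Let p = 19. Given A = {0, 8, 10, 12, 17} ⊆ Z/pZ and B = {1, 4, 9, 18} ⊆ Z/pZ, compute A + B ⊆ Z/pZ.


Work in Z/19Z: reduce every sum a + b modulo 19.
Enumerate all 20 pairs:
a = 0: 0+1=1, 0+4=4, 0+9=9, 0+18=18
a = 8: 8+1=9, 8+4=12, 8+9=17, 8+18=7
a = 10: 10+1=11, 10+4=14, 10+9=0, 10+18=9
a = 12: 12+1=13, 12+4=16, 12+9=2, 12+18=11
a = 17: 17+1=18, 17+4=2, 17+9=7, 17+18=16
Distinct residues collected: {0, 1, 2, 4, 7, 9, 11, 12, 13, 14, 16, 17, 18}
|A + B| = 13 (out of 19 total residues).

A + B = {0, 1, 2, 4, 7, 9, 11, 12, 13, 14, 16, 17, 18}


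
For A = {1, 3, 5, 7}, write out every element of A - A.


A - A = {a - a' : a, a' ∈ A}.
Compute a - a' for each ordered pair (a, a'):
a = 1: 1-1=0, 1-3=-2, 1-5=-4, 1-7=-6
a = 3: 3-1=2, 3-3=0, 3-5=-2, 3-7=-4
a = 5: 5-1=4, 5-3=2, 5-5=0, 5-7=-2
a = 7: 7-1=6, 7-3=4, 7-5=2, 7-7=0
Collecting distinct values (and noting 0 appears from a-a):
A - A = {-6, -4, -2, 0, 2, 4, 6}
|A - A| = 7

A - A = {-6, -4, -2, 0, 2, 4, 6}


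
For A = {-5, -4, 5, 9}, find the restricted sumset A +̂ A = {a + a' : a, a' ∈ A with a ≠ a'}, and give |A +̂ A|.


Restricted sumset: A +̂ A = {a + a' : a ∈ A, a' ∈ A, a ≠ a'}.
Equivalently, take A + A and drop any sum 2a that is achievable ONLY as a + a for a ∈ A (i.e. sums representable only with equal summands).
Enumerate pairs (a, a') with a < a' (symmetric, so each unordered pair gives one sum; this covers all a ≠ a'):
  -5 + -4 = -9
  -5 + 5 = 0
  -5 + 9 = 4
  -4 + 5 = 1
  -4 + 9 = 5
  5 + 9 = 14
Collected distinct sums: {-9, 0, 1, 4, 5, 14}
|A +̂ A| = 6
(Reference bound: |A +̂ A| ≥ 2|A| - 3 for |A| ≥ 2, with |A| = 4 giving ≥ 5.)

|A +̂ A| = 6


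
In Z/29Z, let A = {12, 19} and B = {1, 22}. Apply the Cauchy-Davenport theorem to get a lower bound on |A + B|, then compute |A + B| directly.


Cauchy-Davenport: |A + B| ≥ min(p, |A| + |B| - 1) for A, B nonempty in Z/pZ.
|A| = 2, |B| = 2, p = 29.
CD lower bound = min(29, 2 + 2 - 1) = min(29, 3) = 3.
Compute A + B mod 29 directly:
a = 12: 12+1=13, 12+22=5
a = 19: 19+1=20, 19+22=12
A + B = {5, 12, 13, 20}, so |A + B| = 4.
Verify: 4 ≥ 3? Yes ✓.

CD lower bound = 3, actual |A + B| = 4.


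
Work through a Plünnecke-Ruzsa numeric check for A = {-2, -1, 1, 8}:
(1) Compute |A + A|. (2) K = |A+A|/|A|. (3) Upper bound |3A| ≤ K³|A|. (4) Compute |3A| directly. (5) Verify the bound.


|A| = 4.
Step 1: Compute A + A by enumerating all 16 pairs.
A + A = {-4, -3, -2, -1, 0, 2, 6, 7, 9, 16}, so |A + A| = 10.
Step 2: Doubling constant K = |A + A|/|A| = 10/4 = 10/4 ≈ 2.5000.
Step 3: Plünnecke-Ruzsa gives |3A| ≤ K³·|A| = (2.5000)³ · 4 ≈ 62.5000.
Step 4: Compute 3A = A + A + A directly by enumerating all triples (a,b,c) ∈ A³; |3A| = 19.
Step 5: Check 19 ≤ 62.5000? Yes ✓.

K = 10/4, Plünnecke-Ruzsa bound K³|A| ≈ 62.5000, |3A| = 19, inequality holds.


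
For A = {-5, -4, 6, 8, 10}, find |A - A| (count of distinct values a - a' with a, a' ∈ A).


A - A = {a - a' : a, a' ∈ A}; |A| = 5.
Bounds: 2|A|-1 ≤ |A - A| ≤ |A|² - |A| + 1, i.e. 9 ≤ |A - A| ≤ 21.
Note: 0 ∈ A - A always (from a - a). The set is symmetric: if d ∈ A - A then -d ∈ A - A.
Enumerate nonzero differences d = a - a' with a > a' (then include -d):
Positive differences: {1, 2, 4, 10, 11, 12, 13, 14, 15}
Full difference set: {0} ∪ (positive diffs) ∪ (negative diffs).
|A - A| = 1 + 2·9 = 19 (matches direct enumeration: 19).

|A - A| = 19


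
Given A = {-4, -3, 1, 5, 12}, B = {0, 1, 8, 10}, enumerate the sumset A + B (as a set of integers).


A + B = {a + b : a ∈ A, b ∈ B}.
Enumerate all |A|·|B| = 5·4 = 20 pairs (a, b) and collect distinct sums.
a = -4: -4+0=-4, -4+1=-3, -4+8=4, -4+10=6
a = -3: -3+0=-3, -3+1=-2, -3+8=5, -3+10=7
a = 1: 1+0=1, 1+1=2, 1+8=9, 1+10=11
a = 5: 5+0=5, 5+1=6, 5+8=13, 5+10=15
a = 12: 12+0=12, 12+1=13, 12+8=20, 12+10=22
Collecting distinct sums: A + B = {-4, -3, -2, 1, 2, 4, 5, 6, 7, 9, 11, 12, 13, 15, 20, 22}
|A + B| = 16

A + B = {-4, -3, -2, 1, 2, 4, 5, 6, 7, 9, 11, 12, 13, 15, 20, 22}


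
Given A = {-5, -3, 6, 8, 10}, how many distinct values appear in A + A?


A + A = {a + a' : a, a' ∈ A}; |A| = 5.
General bounds: 2|A| - 1 ≤ |A + A| ≤ |A|(|A|+1)/2, i.e. 9 ≤ |A + A| ≤ 15.
Lower bound 2|A|-1 is attained iff A is an arithmetic progression.
Enumerate sums a + a' for a ≤ a' (symmetric, so this suffices):
a = -5: -5+-5=-10, -5+-3=-8, -5+6=1, -5+8=3, -5+10=5
a = -3: -3+-3=-6, -3+6=3, -3+8=5, -3+10=7
a = 6: 6+6=12, 6+8=14, 6+10=16
a = 8: 8+8=16, 8+10=18
a = 10: 10+10=20
Distinct sums: {-10, -8, -6, 1, 3, 5, 7, 12, 14, 16, 18, 20}
|A + A| = 12

|A + A| = 12


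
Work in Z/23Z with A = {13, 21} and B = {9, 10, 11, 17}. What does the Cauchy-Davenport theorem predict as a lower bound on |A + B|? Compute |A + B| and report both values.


Cauchy-Davenport: |A + B| ≥ min(p, |A| + |B| - 1) for A, B nonempty in Z/pZ.
|A| = 2, |B| = 4, p = 23.
CD lower bound = min(23, 2 + 4 - 1) = min(23, 5) = 5.
Compute A + B mod 23 directly:
a = 13: 13+9=22, 13+10=0, 13+11=1, 13+17=7
a = 21: 21+9=7, 21+10=8, 21+11=9, 21+17=15
A + B = {0, 1, 7, 8, 9, 15, 22}, so |A + B| = 7.
Verify: 7 ≥ 5? Yes ✓.

CD lower bound = 5, actual |A + B| = 7.


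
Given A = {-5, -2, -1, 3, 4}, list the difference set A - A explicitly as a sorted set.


A - A = {a - a' : a, a' ∈ A}.
Compute a - a' for each ordered pair (a, a'):
a = -5: -5--5=0, -5--2=-3, -5--1=-4, -5-3=-8, -5-4=-9
a = -2: -2--5=3, -2--2=0, -2--1=-1, -2-3=-5, -2-4=-6
a = -1: -1--5=4, -1--2=1, -1--1=0, -1-3=-4, -1-4=-5
a = 3: 3--5=8, 3--2=5, 3--1=4, 3-3=0, 3-4=-1
a = 4: 4--5=9, 4--2=6, 4--1=5, 4-3=1, 4-4=0
Collecting distinct values (and noting 0 appears from a-a):
A - A = {-9, -8, -6, -5, -4, -3, -1, 0, 1, 3, 4, 5, 6, 8, 9}
|A - A| = 15

A - A = {-9, -8, -6, -5, -4, -3, -1, 0, 1, 3, 4, 5, 6, 8, 9}


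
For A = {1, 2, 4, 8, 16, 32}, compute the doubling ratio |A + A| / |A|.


|A| = 6.
Compute A + A by enumerating all 36 pairs.
A + A = {2, 3, 4, 5, 6, 8, 9, 10, 12, 16, 17, 18, 20, 24, 32, 33, 34, 36, 40, 48, 64}, so |A + A| = 21.
K = |A + A| / |A| = 21/6 = 7/2 ≈ 3.5000.
Reference: AP of size 6 gives K = 11/6 ≈ 1.8333; a fully generic set of size 6 gives K ≈ 3.5000.

|A| = 6, |A + A| = 21, K = 21/6 = 7/2.


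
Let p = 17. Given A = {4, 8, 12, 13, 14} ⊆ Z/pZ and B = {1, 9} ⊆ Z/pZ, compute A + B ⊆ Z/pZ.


Work in Z/17Z: reduce every sum a + b modulo 17.
Enumerate all 10 pairs:
a = 4: 4+1=5, 4+9=13
a = 8: 8+1=9, 8+9=0
a = 12: 12+1=13, 12+9=4
a = 13: 13+1=14, 13+9=5
a = 14: 14+1=15, 14+9=6
Distinct residues collected: {0, 4, 5, 6, 9, 13, 14, 15}
|A + B| = 8 (out of 17 total residues).

A + B = {0, 4, 5, 6, 9, 13, 14, 15}


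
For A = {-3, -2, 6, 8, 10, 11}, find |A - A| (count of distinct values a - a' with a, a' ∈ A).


A - A = {a - a' : a, a' ∈ A}; |A| = 6.
Bounds: 2|A|-1 ≤ |A - A| ≤ |A|² - |A| + 1, i.e. 11 ≤ |A - A| ≤ 31.
Note: 0 ∈ A - A always (from a - a). The set is symmetric: if d ∈ A - A then -d ∈ A - A.
Enumerate nonzero differences d = a - a' with a > a' (then include -d):
Positive differences: {1, 2, 3, 4, 5, 8, 9, 10, 11, 12, 13, 14}
Full difference set: {0} ∪ (positive diffs) ∪ (negative diffs).
|A - A| = 1 + 2·12 = 25 (matches direct enumeration: 25).

|A - A| = 25


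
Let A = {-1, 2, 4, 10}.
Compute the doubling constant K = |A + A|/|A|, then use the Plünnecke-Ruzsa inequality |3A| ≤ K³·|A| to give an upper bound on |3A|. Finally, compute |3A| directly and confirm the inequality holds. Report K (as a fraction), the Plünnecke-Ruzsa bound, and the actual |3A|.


|A| = 4.
Step 1: Compute A + A by enumerating all 16 pairs.
A + A = {-2, 1, 3, 4, 6, 8, 9, 12, 14, 20}, so |A + A| = 10.
Step 2: Doubling constant K = |A + A|/|A| = 10/4 = 10/4 ≈ 2.5000.
Step 3: Plünnecke-Ruzsa gives |3A| ≤ K³·|A| = (2.5000)³ · 4 ≈ 62.5000.
Step 4: Compute 3A = A + A + A directly by enumerating all triples (a,b,c) ∈ A³; |3A| = 19.
Step 5: Check 19 ≤ 62.5000? Yes ✓.

K = 10/4, Plünnecke-Ruzsa bound K³|A| ≈ 62.5000, |3A| = 19, inequality holds.


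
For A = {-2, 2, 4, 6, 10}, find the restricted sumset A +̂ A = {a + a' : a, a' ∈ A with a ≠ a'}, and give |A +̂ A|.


Restricted sumset: A +̂ A = {a + a' : a ∈ A, a' ∈ A, a ≠ a'}.
Equivalently, take A + A and drop any sum 2a that is achievable ONLY as a + a for a ∈ A (i.e. sums representable only with equal summands).
Enumerate pairs (a, a') with a < a' (symmetric, so each unordered pair gives one sum; this covers all a ≠ a'):
  -2 + 2 = 0
  -2 + 4 = 2
  -2 + 6 = 4
  -2 + 10 = 8
  2 + 4 = 6
  2 + 6 = 8
  2 + 10 = 12
  4 + 6 = 10
  4 + 10 = 14
  6 + 10 = 16
Collected distinct sums: {0, 2, 4, 6, 8, 10, 12, 14, 16}
|A +̂ A| = 9
(Reference bound: |A +̂ A| ≥ 2|A| - 3 for |A| ≥ 2, with |A| = 5 giving ≥ 7.)

|A +̂ A| = 9


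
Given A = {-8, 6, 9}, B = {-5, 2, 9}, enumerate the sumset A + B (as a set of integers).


A + B = {a + b : a ∈ A, b ∈ B}.
Enumerate all |A|·|B| = 3·3 = 9 pairs (a, b) and collect distinct sums.
a = -8: -8+-5=-13, -8+2=-6, -8+9=1
a = 6: 6+-5=1, 6+2=8, 6+9=15
a = 9: 9+-5=4, 9+2=11, 9+9=18
Collecting distinct sums: A + B = {-13, -6, 1, 4, 8, 11, 15, 18}
|A + B| = 8

A + B = {-13, -6, 1, 4, 8, 11, 15, 18}


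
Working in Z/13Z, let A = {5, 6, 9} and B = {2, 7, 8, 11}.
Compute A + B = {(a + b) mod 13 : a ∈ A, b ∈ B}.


Work in Z/13Z: reduce every sum a + b modulo 13.
Enumerate all 12 pairs:
a = 5: 5+2=7, 5+7=12, 5+8=0, 5+11=3
a = 6: 6+2=8, 6+7=0, 6+8=1, 6+11=4
a = 9: 9+2=11, 9+7=3, 9+8=4, 9+11=7
Distinct residues collected: {0, 1, 3, 4, 7, 8, 11, 12}
|A + B| = 8 (out of 13 total residues).

A + B = {0, 1, 3, 4, 7, 8, 11, 12}


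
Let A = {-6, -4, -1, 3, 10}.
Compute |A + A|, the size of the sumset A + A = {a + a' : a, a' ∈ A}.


A + A = {a + a' : a, a' ∈ A}; |A| = 5.
General bounds: 2|A| - 1 ≤ |A + A| ≤ |A|(|A|+1)/2, i.e. 9 ≤ |A + A| ≤ 15.
Lower bound 2|A|-1 is attained iff A is an arithmetic progression.
Enumerate sums a + a' for a ≤ a' (symmetric, so this suffices):
a = -6: -6+-6=-12, -6+-4=-10, -6+-1=-7, -6+3=-3, -6+10=4
a = -4: -4+-4=-8, -4+-1=-5, -4+3=-1, -4+10=6
a = -1: -1+-1=-2, -1+3=2, -1+10=9
a = 3: 3+3=6, 3+10=13
a = 10: 10+10=20
Distinct sums: {-12, -10, -8, -7, -5, -3, -2, -1, 2, 4, 6, 9, 13, 20}
|A + A| = 14

|A + A| = 14


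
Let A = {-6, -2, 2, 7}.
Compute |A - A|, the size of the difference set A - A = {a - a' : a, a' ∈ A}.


A - A = {a - a' : a, a' ∈ A}; |A| = 4.
Bounds: 2|A|-1 ≤ |A - A| ≤ |A|² - |A| + 1, i.e. 7 ≤ |A - A| ≤ 13.
Note: 0 ∈ A - A always (from a - a). The set is symmetric: if d ∈ A - A then -d ∈ A - A.
Enumerate nonzero differences d = a - a' with a > a' (then include -d):
Positive differences: {4, 5, 8, 9, 13}
Full difference set: {0} ∪ (positive diffs) ∪ (negative diffs).
|A - A| = 1 + 2·5 = 11 (matches direct enumeration: 11).

|A - A| = 11


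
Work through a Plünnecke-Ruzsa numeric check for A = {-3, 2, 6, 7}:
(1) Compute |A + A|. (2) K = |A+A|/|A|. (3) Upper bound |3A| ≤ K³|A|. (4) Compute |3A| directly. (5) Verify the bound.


|A| = 4.
Step 1: Compute A + A by enumerating all 16 pairs.
A + A = {-6, -1, 3, 4, 8, 9, 12, 13, 14}, so |A + A| = 9.
Step 2: Doubling constant K = |A + A|/|A| = 9/4 = 9/4 ≈ 2.2500.
Step 3: Plünnecke-Ruzsa gives |3A| ≤ K³·|A| = (2.2500)³ · 4 ≈ 45.5625.
Step 4: Compute 3A = A + A + A directly by enumerating all triples (a,b,c) ∈ A³; |3A| = 16.
Step 5: Check 16 ≤ 45.5625? Yes ✓.

K = 9/4, Plünnecke-Ruzsa bound K³|A| ≈ 45.5625, |3A| = 16, inequality holds.


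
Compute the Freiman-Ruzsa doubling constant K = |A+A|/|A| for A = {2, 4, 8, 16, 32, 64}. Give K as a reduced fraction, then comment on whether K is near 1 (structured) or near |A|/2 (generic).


|A| = 6.
Compute A + A by enumerating all 36 pairs.
A + A = {4, 6, 8, 10, 12, 16, 18, 20, 24, 32, 34, 36, 40, 48, 64, 66, 68, 72, 80, 96, 128}, so |A + A| = 21.
K = |A + A| / |A| = 21/6 = 7/2 ≈ 3.5000.
Reference: AP of size 6 gives K = 11/6 ≈ 1.8333; a fully generic set of size 6 gives K ≈ 3.5000.

|A| = 6, |A + A| = 21, K = 21/6 = 7/2.


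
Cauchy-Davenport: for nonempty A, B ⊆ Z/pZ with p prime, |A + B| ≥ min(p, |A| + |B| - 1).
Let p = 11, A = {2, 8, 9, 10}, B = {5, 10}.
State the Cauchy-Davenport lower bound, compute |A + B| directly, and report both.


Cauchy-Davenport: |A + B| ≥ min(p, |A| + |B| - 1) for A, B nonempty in Z/pZ.
|A| = 4, |B| = 2, p = 11.
CD lower bound = min(11, 4 + 2 - 1) = min(11, 5) = 5.
Compute A + B mod 11 directly:
a = 2: 2+5=7, 2+10=1
a = 8: 8+5=2, 8+10=7
a = 9: 9+5=3, 9+10=8
a = 10: 10+5=4, 10+10=9
A + B = {1, 2, 3, 4, 7, 8, 9}, so |A + B| = 7.
Verify: 7 ≥ 5? Yes ✓.

CD lower bound = 5, actual |A + B| = 7.


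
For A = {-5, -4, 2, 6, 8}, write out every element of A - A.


A - A = {a - a' : a, a' ∈ A}.
Compute a - a' for each ordered pair (a, a'):
a = -5: -5--5=0, -5--4=-1, -5-2=-7, -5-6=-11, -5-8=-13
a = -4: -4--5=1, -4--4=0, -4-2=-6, -4-6=-10, -4-8=-12
a = 2: 2--5=7, 2--4=6, 2-2=0, 2-6=-4, 2-8=-6
a = 6: 6--5=11, 6--4=10, 6-2=4, 6-6=0, 6-8=-2
a = 8: 8--5=13, 8--4=12, 8-2=6, 8-6=2, 8-8=0
Collecting distinct values (and noting 0 appears from a-a):
A - A = {-13, -12, -11, -10, -7, -6, -4, -2, -1, 0, 1, 2, 4, 6, 7, 10, 11, 12, 13}
|A - A| = 19

A - A = {-13, -12, -11, -10, -7, -6, -4, -2, -1, 0, 1, 2, 4, 6, 7, 10, 11, 12, 13}


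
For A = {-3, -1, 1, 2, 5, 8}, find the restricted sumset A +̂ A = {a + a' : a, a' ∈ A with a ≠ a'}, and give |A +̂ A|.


Restricted sumset: A +̂ A = {a + a' : a ∈ A, a' ∈ A, a ≠ a'}.
Equivalently, take A + A and drop any sum 2a that is achievable ONLY as a + a for a ∈ A (i.e. sums representable only with equal summands).
Enumerate pairs (a, a') with a < a' (symmetric, so each unordered pair gives one sum; this covers all a ≠ a'):
  -3 + -1 = -4
  -3 + 1 = -2
  -3 + 2 = -1
  -3 + 5 = 2
  -3 + 8 = 5
  -1 + 1 = 0
  -1 + 2 = 1
  -1 + 5 = 4
  -1 + 8 = 7
  1 + 2 = 3
  1 + 5 = 6
  1 + 8 = 9
  2 + 5 = 7
  2 + 8 = 10
  5 + 8 = 13
Collected distinct sums: {-4, -2, -1, 0, 1, 2, 3, 4, 5, 6, 7, 9, 10, 13}
|A +̂ A| = 14
(Reference bound: |A +̂ A| ≥ 2|A| - 3 for |A| ≥ 2, with |A| = 6 giving ≥ 9.)

|A +̂ A| = 14


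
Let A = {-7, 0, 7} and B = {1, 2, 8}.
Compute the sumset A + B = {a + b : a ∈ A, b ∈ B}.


A + B = {a + b : a ∈ A, b ∈ B}.
Enumerate all |A|·|B| = 3·3 = 9 pairs (a, b) and collect distinct sums.
a = -7: -7+1=-6, -7+2=-5, -7+8=1
a = 0: 0+1=1, 0+2=2, 0+8=8
a = 7: 7+1=8, 7+2=9, 7+8=15
Collecting distinct sums: A + B = {-6, -5, 1, 2, 8, 9, 15}
|A + B| = 7

A + B = {-6, -5, 1, 2, 8, 9, 15}


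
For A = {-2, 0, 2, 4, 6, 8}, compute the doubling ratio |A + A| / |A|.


|A| = 6.
Compute A + A by enumerating all 36 pairs.
A + A = {-4, -2, 0, 2, 4, 6, 8, 10, 12, 14, 16}, so |A + A| = 11.
K = |A + A| / |A| = 11/6 (already in lowest terms) ≈ 1.8333.
Reference: AP of size 6 gives K = 11/6 ≈ 1.8333; a fully generic set of size 6 gives K ≈ 3.5000.

|A| = 6, |A + A| = 11, K = 11/6.


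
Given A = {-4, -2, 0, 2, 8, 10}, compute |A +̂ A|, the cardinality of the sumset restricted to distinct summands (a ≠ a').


Restricted sumset: A +̂ A = {a + a' : a ∈ A, a' ∈ A, a ≠ a'}.
Equivalently, take A + A and drop any sum 2a that is achievable ONLY as a + a for a ∈ A (i.e. sums representable only with equal summands).
Enumerate pairs (a, a') with a < a' (symmetric, so each unordered pair gives one sum; this covers all a ≠ a'):
  -4 + -2 = -6
  -4 + 0 = -4
  -4 + 2 = -2
  -4 + 8 = 4
  -4 + 10 = 6
  -2 + 0 = -2
  -2 + 2 = 0
  -2 + 8 = 6
  -2 + 10 = 8
  0 + 2 = 2
  0 + 8 = 8
  0 + 10 = 10
  2 + 8 = 10
  2 + 10 = 12
  8 + 10 = 18
Collected distinct sums: {-6, -4, -2, 0, 2, 4, 6, 8, 10, 12, 18}
|A +̂ A| = 11
(Reference bound: |A +̂ A| ≥ 2|A| - 3 for |A| ≥ 2, with |A| = 6 giving ≥ 9.)

|A +̂ A| = 11


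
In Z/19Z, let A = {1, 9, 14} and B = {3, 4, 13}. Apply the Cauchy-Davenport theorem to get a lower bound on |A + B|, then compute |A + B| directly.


Cauchy-Davenport: |A + B| ≥ min(p, |A| + |B| - 1) for A, B nonempty in Z/pZ.
|A| = 3, |B| = 3, p = 19.
CD lower bound = min(19, 3 + 3 - 1) = min(19, 5) = 5.
Compute A + B mod 19 directly:
a = 1: 1+3=4, 1+4=5, 1+13=14
a = 9: 9+3=12, 9+4=13, 9+13=3
a = 14: 14+3=17, 14+4=18, 14+13=8
A + B = {3, 4, 5, 8, 12, 13, 14, 17, 18}, so |A + B| = 9.
Verify: 9 ≥ 5? Yes ✓.

CD lower bound = 5, actual |A + B| = 9.


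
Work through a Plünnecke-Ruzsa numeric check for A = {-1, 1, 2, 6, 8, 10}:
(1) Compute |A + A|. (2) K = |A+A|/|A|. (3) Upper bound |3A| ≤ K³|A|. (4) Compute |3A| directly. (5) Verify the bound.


|A| = 6.
Step 1: Compute A + A by enumerating all 36 pairs.
A + A = {-2, 0, 1, 2, 3, 4, 5, 7, 8, 9, 10, 11, 12, 14, 16, 18, 20}, so |A + A| = 17.
Step 2: Doubling constant K = |A + A|/|A| = 17/6 = 17/6 ≈ 2.8333.
Step 3: Plünnecke-Ruzsa gives |3A| ≤ K³·|A| = (2.8333)³ · 6 ≈ 136.4722.
Step 4: Compute 3A = A + A + A directly by enumerating all triples (a,b,c) ∈ A³; |3A| = 29.
Step 5: Check 29 ≤ 136.4722? Yes ✓.

K = 17/6, Plünnecke-Ruzsa bound K³|A| ≈ 136.4722, |3A| = 29, inequality holds.


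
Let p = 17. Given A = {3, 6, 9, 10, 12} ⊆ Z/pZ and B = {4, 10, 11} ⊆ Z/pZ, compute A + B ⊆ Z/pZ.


Work in Z/17Z: reduce every sum a + b modulo 17.
Enumerate all 15 pairs:
a = 3: 3+4=7, 3+10=13, 3+11=14
a = 6: 6+4=10, 6+10=16, 6+11=0
a = 9: 9+4=13, 9+10=2, 9+11=3
a = 10: 10+4=14, 10+10=3, 10+11=4
a = 12: 12+4=16, 12+10=5, 12+11=6
Distinct residues collected: {0, 2, 3, 4, 5, 6, 7, 10, 13, 14, 16}
|A + B| = 11 (out of 17 total residues).

A + B = {0, 2, 3, 4, 5, 6, 7, 10, 13, 14, 16}


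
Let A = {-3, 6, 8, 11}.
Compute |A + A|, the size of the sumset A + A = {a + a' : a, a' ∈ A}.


A + A = {a + a' : a, a' ∈ A}; |A| = 4.
General bounds: 2|A| - 1 ≤ |A + A| ≤ |A|(|A|+1)/2, i.e. 7 ≤ |A + A| ≤ 10.
Lower bound 2|A|-1 is attained iff A is an arithmetic progression.
Enumerate sums a + a' for a ≤ a' (symmetric, so this suffices):
a = -3: -3+-3=-6, -3+6=3, -3+8=5, -3+11=8
a = 6: 6+6=12, 6+8=14, 6+11=17
a = 8: 8+8=16, 8+11=19
a = 11: 11+11=22
Distinct sums: {-6, 3, 5, 8, 12, 14, 16, 17, 19, 22}
|A + A| = 10

|A + A| = 10


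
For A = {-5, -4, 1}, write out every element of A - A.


A - A = {a - a' : a, a' ∈ A}.
Compute a - a' for each ordered pair (a, a'):
a = -5: -5--5=0, -5--4=-1, -5-1=-6
a = -4: -4--5=1, -4--4=0, -4-1=-5
a = 1: 1--5=6, 1--4=5, 1-1=0
Collecting distinct values (and noting 0 appears from a-a):
A - A = {-6, -5, -1, 0, 1, 5, 6}
|A - A| = 7

A - A = {-6, -5, -1, 0, 1, 5, 6}


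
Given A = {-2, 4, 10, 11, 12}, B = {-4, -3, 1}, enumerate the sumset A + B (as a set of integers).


A + B = {a + b : a ∈ A, b ∈ B}.
Enumerate all |A|·|B| = 5·3 = 15 pairs (a, b) and collect distinct sums.
a = -2: -2+-4=-6, -2+-3=-5, -2+1=-1
a = 4: 4+-4=0, 4+-3=1, 4+1=5
a = 10: 10+-4=6, 10+-3=7, 10+1=11
a = 11: 11+-4=7, 11+-3=8, 11+1=12
a = 12: 12+-4=8, 12+-3=9, 12+1=13
Collecting distinct sums: A + B = {-6, -5, -1, 0, 1, 5, 6, 7, 8, 9, 11, 12, 13}
|A + B| = 13

A + B = {-6, -5, -1, 0, 1, 5, 6, 7, 8, 9, 11, 12, 13}


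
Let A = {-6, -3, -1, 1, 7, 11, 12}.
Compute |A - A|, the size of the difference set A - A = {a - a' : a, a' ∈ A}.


A - A = {a - a' : a, a' ∈ A}; |A| = 7.
Bounds: 2|A|-1 ≤ |A - A| ≤ |A|² - |A| + 1, i.e. 13 ≤ |A - A| ≤ 43.
Note: 0 ∈ A - A always (from a - a). The set is symmetric: if d ∈ A - A then -d ∈ A - A.
Enumerate nonzero differences d = a - a' with a > a' (then include -d):
Positive differences: {1, 2, 3, 4, 5, 6, 7, 8, 10, 11, 12, 13, 14, 15, 17, 18}
Full difference set: {0} ∪ (positive diffs) ∪ (negative diffs).
|A - A| = 1 + 2·16 = 33 (matches direct enumeration: 33).

|A - A| = 33


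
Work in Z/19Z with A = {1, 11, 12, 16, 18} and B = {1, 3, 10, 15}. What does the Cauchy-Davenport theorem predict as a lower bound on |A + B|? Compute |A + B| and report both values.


Cauchy-Davenport: |A + B| ≥ min(p, |A| + |B| - 1) for A, B nonempty in Z/pZ.
|A| = 5, |B| = 4, p = 19.
CD lower bound = min(19, 5 + 4 - 1) = min(19, 8) = 8.
Compute A + B mod 19 directly:
a = 1: 1+1=2, 1+3=4, 1+10=11, 1+15=16
a = 11: 11+1=12, 11+3=14, 11+10=2, 11+15=7
a = 12: 12+1=13, 12+3=15, 12+10=3, 12+15=8
a = 16: 16+1=17, 16+3=0, 16+10=7, 16+15=12
a = 18: 18+1=0, 18+3=2, 18+10=9, 18+15=14
A + B = {0, 2, 3, 4, 7, 8, 9, 11, 12, 13, 14, 15, 16, 17}, so |A + B| = 14.
Verify: 14 ≥ 8? Yes ✓.

CD lower bound = 8, actual |A + B| = 14.


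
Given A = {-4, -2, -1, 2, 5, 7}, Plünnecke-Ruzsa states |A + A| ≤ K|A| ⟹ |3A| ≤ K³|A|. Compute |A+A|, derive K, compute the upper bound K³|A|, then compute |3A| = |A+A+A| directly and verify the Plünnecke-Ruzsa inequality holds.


|A| = 6.
Step 1: Compute A + A by enumerating all 36 pairs.
A + A = {-8, -6, -5, -4, -3, -2, 0, 1, 3, 4, 5, 6, 7, 9, 10, 12, 14}, so |A + A| = 17.
Step 2: Doubling constant K = |A + A|/|A| = 17/6 = 17/6 ≈ 2.8333.
Step 3: Plünnecke-Ruzsa gives |3A| ≤ K³·|A| = (2.8333)³ · 6 ≈ 136.4722.
Step 4: Compute 3A = A + A + A directly by enumerating all triples (a,b,c) ∈ A³; |3A| = 31.
Step 5: Check 31 ≤ 136.4722? Yes ✓.

K = 17/6, Plünnecke-Ruzsa bound K³|A| ≈ 136.4722, |3A| = 31, inequality holds.


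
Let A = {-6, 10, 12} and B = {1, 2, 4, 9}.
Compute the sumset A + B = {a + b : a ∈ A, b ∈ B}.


A + B = {a + b : a ∈ A, b ∈ B}.
Enumerate all |A|·|B| = 3·4 = 12 pairs (a, b) and collect distinct sums.
a = -6: -6+1=-5, -6+2=-4, -6+4=-2, -6+9=3
a = 10: 10+1=11, 10+2=12, 10+4=14, 10+9=19
a = 12: 12+1=13, 12+2=14, 12+4=16, 12+9=21
Collecting distinct sums: A + B = {-5, -4, -2, 3, 11, 12, 13, 14, 16, 19, 21}
|A + B| = 11

A + B = {-5, -4, -2, 3, 11, 12, 13, 14, 16, 19, 21}


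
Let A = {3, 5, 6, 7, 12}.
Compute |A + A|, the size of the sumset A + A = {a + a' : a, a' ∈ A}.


A + A = {a + a' : a, a' ∈ A}; |A| = 5.
General bounds: 2|A| - 1 ≤ |A + A| ≤ |A|(|A|+1)/2, i.e. 9 ≤ |A + A| ≤ 15.
Lower bound 2|A|-1 is attained iff A is an arithmetic progression.
Enumerate sums a + a' for a ≤ a' (symmetric, so this suffices):
a = 3: 3+3=6, 3+5=8, 3+6=9, 3+7=10, 3+12=15
a = 5: 5+5=10, 5+6=11, 5+7=12, 5+12=17
a = 6: 6+6=12, 6+7=13, 6+12=18
a = 7: 7+7=14, 7+12=19
a = 12: 12+12=24
Distinct sums: {6, 8, 9, 10, 11, 12, 13, 14, 15, 17, 18, 19, 24}
|A + A| = 13

|A + A| = 13


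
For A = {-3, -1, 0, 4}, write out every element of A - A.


A - A = {a - a' : a, a' ∈ A}.
Compute a - a' for each ordered pair (a, a'):
a = -3: -3--3=0, -3--1=-2, -3-0=-3, -3-4=-7
a = -1: -1--3=2, -1--1=0, -1-0=-1, -1-4=-5
a = 0: 0--3=3, 0--1=1, 0-0=0, 0-4=-4
a = 4: 4--3=7, 4--1=5, 4-0=4, 4-4=0
Collecting distinct values (and noting 0 appears from a-a):
A - A = {-7, -5, -4, -3, -2, -1, 0, 1, 2, 3, 4, 5, 7}
|A - A| = 13

A - A = {-7, -5, -4, -3, -2, -1, 0, 1, 2, 3, 4, 5, 7}


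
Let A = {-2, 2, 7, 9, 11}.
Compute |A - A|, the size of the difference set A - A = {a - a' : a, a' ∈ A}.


A - A = {a - a' : a, a' ∈ A}; |A| = 5.
Bounds: 2|A|-1 ≤ |A - A| ≤ |A|² - |A| + 1, i.e. 9 ≤ |A - A| ≤ 21.
Note: 0 ∈ A - A always (from a - a). The set is symmetric: if d ∈ A - A then -d ∈ A - A.
Enumerate nonzero differences d = a - a' with a > a' (then include -d):
Positive differences: {2, 4, 5, 7, 9, 11, 13}
Full difference set: {0} ∪ (positive diffs) ∪ (negative diffs).
|A - A| = 1 + 2·7 = 15 (matches direct enumeration: 15).

|A - A| = 15


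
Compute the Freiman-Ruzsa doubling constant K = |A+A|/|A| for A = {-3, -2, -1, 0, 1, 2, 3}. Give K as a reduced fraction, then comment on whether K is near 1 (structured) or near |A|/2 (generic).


|A| = 7.
Compute A + A by enumerating all 49 pairs.
A + A = {-6, -5, -4, -3, -2, -1, 0, 1, 2, 3, 4, 5, 6}, so |A + A| = 13.
K = |A + A| / |A| = 13/7 (already in lowest terms) ≈ 1.8571.
Reference: AP of size 7 gives K = 13/7 ≈ 1.8571; a fully generic set of size 7 gives K ≈ 4.0000.

|A| = 7, |A + A| = 13, K = 13/7.


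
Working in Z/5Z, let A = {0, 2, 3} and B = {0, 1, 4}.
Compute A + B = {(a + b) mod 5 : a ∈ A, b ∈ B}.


Work in Z/5Z: reduce every sum a + b modulo 5.
Enumerate all 9 pairs:
a = 0: 0+0=0, 0+1=1, 0+4=4
a = 2: 2+0=2, 2+1=3, 2+4=1
a = 3: 3+0=3, 3+1=4, 3+4=2
Distinct residues collected: {0, 1, 2, 3, 4}
|A + B| = 5 (out of 5 total residues).

A + B = {0, 1, 2, 3, 4}


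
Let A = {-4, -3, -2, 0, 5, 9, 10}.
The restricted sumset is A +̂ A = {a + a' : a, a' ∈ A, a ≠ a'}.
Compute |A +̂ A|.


Restricted sumset: A +̂ A = {a + a' : a ∈ A, a' ∈ A, a ≠ a'}.
Equivalently, take A + A and drop any sum 2a that is achievable ONLY as a + a for a ∈ A (i.e. sums representable only with equal summands).
Enumerate pairs (a, a') with a < a' (symmetric, so each unordered pair gives one sum; this covers all a ≠ a'):
  -4 + -3 = -7
  -4 + -2 = -6
  -4 + 0 = -4
  -4 + 5 = 1
  -4 + 9 = 5
  -4 + 10 = 6
  -3 + -2 = -5
  -3 + 0 = -3
  -3 + 5 = 2
  -3 + 9 = 6
  -3 + 10 = 7
  -2 + 0 = -2
  -2 + 5 = 3
  -2 + 9 = 7
  -2 + 10 = 8
  0 + 5 = 5
  0 + 9 = 9
  0 + 10 = 10
  5 + 9 = 14
  5 + 10 = 15
  9 + 10 = 19
Collected distinct sums: {-7, -6, -5, -4, -3, -2, 1, 2, 3, 5, 6, 7, 8, 9, 10, 14, 15, 19}
|A +̂ A| = 18
(Reference bound: |A +̂ A| ≥ 2|A| - 3 for |A| ≥ 2, with |A| = 7 giving ≥ 11.)

|A +̂ A| = 18


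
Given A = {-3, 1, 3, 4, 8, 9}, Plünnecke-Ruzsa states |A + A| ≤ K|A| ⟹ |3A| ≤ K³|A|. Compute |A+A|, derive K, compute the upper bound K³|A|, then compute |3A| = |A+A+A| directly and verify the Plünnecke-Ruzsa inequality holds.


|A| = 6.
Step 1: Compute A + A by enumerating all 36 pairs.
A + A = {-6, -2, 0, 1, 2, 4, 5, 6, 7, 8, 9, 10, 11, 12, 13, 16, 17, 18}, so |A + A| = 18.
Step 2: Doubling constant K = |A + A|/|A| = 18/6 = 18/6 ≈ 3.0000.
Step 3: Plünnecke-Ruzsa gives |3A| ≤ K³·|A| = (3.0000)³ · 6 ≈ 162.0000.
Step 4: Compute 3A = A + A + A directly by enumerating all triples (a,b,c) ∈ A³; |3A| = 31.
Step 5: Check 31 ≤ 162.0000? Yes ✓.

K = 18/6, Plünnecke-Ruzsa bound K³|A| ≈ 162.0000, |3A| = 31, inequality holds.


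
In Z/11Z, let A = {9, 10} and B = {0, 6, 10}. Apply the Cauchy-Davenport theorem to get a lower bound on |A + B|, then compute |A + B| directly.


Cauchy-Davenport: |A + B| ≥ min(p, |A| + |B| - 1) for A, B nonempty in Z/pZ.
|A| = 2, |B| = 3, p = 11.
CD lower bound = min(11, 2 + 3 - 1) = min(11, 4) = 4.
Compute A + B mod 11 directly:
a = 9: 9+0=9, 9+6=4, 9+10=8
a = 10: 10+0=10, 10+6=5, 10+10=9
A + B = {4, 5, 8, 9, 10}, so |A + B| = 5.
Verify: 5 ≥ 4? Yes ✓.

CD lower bound = 4, actual |A + B| = 5.
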